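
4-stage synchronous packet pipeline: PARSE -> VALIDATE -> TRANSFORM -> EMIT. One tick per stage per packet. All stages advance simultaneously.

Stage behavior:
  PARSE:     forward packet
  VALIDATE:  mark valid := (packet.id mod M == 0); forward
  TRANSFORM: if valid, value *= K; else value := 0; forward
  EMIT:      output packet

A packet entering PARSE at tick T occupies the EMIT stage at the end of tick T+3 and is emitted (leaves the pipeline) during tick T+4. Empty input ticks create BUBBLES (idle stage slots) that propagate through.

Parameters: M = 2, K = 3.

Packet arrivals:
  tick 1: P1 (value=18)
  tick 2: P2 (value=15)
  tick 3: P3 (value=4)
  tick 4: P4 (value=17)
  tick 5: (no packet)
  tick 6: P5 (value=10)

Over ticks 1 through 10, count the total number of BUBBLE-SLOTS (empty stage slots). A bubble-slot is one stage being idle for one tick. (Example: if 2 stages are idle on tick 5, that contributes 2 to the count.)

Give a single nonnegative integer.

Answer: 20

Derivation:
Tick 1: [PARSE:P1(v=18,ok=F), VALIDATE:-, TRANSFORM:-, EMIT:-] out:-; bubbles=3
Tick 2: [PARSE:P2(v=15,ok=F), VALIDATE:P1(v=18,ok=F), TRANSFORM:-, EMIT:-] out:-; bubbles=2
Tick 3: [PARSE:P3(v=4,ok=F), VALIDATE:P2(v=15,ok=T), TRANSFORM:P1(v=0,ok=F), EMIT:-] out:-; bubbles=1
Tick 4: [PARSE:P4(v=17,ok=F), VALIDATE:P3(v=4,ok=F), TRANSFORM:P2(v=45,ok=T), EMIT:P1(v=0,ok=F)] out:-; bubbles=0
Tick 5: [PARSE:-, VALIDATE:P4(v=17,ok=T), TRANSFORM:P3(v=0,ok=F), EMIT:P2(v=45,ok=T)] out:P1(v=0); bubbles=1
Tick 6: [PARSE:P5(v=10,ok=F), VALIDATE:-, TRANSFORM:P4(v=51,ok=T), EMIT:P3(v=0,ok=F)] out:P2(v=45); bubbles=1
Tick 7: [PARSE:-, VALIDATE:P5(v=10,ok=F), TRANSFORM:-, EMIT:P4(v=51,ok=T)] out:P3(v=0); bubbles=2
Tick 8: [PARSE:-, VALIDATE:-, TRANSFORM:P5(v=0,ok=F), EMIT:-] out:P4(v=51); bubbles=3
Tick 9: [PARSE:-, VALIDATE:-, TRANSFORM:-, EMIT:P5(v=0,ok=F)] out:-; bubbles=3
Tick 10: [PARSE:-, VALIDATE:-, TRANSFORM:-, EMIT:-] out:P5(v=0); bubbles=4
Total bubble-slots: 20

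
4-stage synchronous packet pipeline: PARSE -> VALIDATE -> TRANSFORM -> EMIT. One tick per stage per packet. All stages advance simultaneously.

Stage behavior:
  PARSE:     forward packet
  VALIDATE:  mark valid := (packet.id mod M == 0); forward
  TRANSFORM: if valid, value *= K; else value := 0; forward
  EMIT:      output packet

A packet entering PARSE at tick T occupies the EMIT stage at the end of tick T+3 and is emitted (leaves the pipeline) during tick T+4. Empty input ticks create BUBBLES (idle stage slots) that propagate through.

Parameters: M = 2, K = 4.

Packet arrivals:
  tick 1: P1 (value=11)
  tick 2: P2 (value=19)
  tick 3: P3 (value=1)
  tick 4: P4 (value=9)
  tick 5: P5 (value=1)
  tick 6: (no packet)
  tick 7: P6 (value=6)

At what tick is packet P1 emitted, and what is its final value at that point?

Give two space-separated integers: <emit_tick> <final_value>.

Tick 1: [PARSE:P1(v=11,ok=F), VALIDATE:-, TRANSFORM:-, EMIT:-] out:-; in:P1
Tick 2: [PARSE:P2(v=19,ok=F), VALIDATE:P1(v=11,ok=F), TRANSFORM:-, EMIT:-] out:-; in:P2
Tick 3: [PARSE:P3(v=1,ok=F), VALIDATE:P2(v=19,ok=T), TRANSFORM:P1(v=0,ok=F), EMIT:-] out:-; in:P3
Tick 4: [PARSE:P4(v=9,ok=F), VALIDATE:P3(v=1,ok=F), TRANSFORM:P2(v=76,ok=T), EMIT:P1(v=0,ok=F)] out:-; in:P4
Tick 5: [PARSE:P5(v=1,ok=F), VALIDATE:P4(v=9,ok=T), TRANSFORM:P3(v=0,ok=F), EMIT:P2(v=76,ok=T)] out:P1(v=0); in:P5
Tick 6: [PARSE:-, VALIDATE:P5(v=1,ok=F), TRANSFORM:P4(v=36,ok=T), EMIT:P3(v=0,ok=F)] out:P2(v=76); in:-
Tick 7: [PARSE:P6(v=6,ok=F), VALIDATE:-, TRANSFORM:P5(v=0,ok=F), EMIT:P4(v=36,ok=T)] out:P3(v=0); in:P6
Tick 8: [PARSE:-, VALIDATE:P6(v=6,ok=T), TRANSFORM:-, EMIT:P5(v=0,ok=F)] out:P4(v=36); in:-
Tick 9: [PARSE:-, VALIDATE:-, TRANSFORM:P6(v=24,ok=T), EMIT:-] out:P5(v=0); in:-
Tick 10: [PARSE:-, VALIDATE:-, TRANSFORM:-, EMIT:P6(v=24,ok=T)] out:-; in:-
Tick 11: [PARSE:-, VALIDATE:-, TRANSFORM:-, EMIT:-] out:P6(v=24); in:-
P1: arrives tick 1, valid=False (id=1, id%2=1), emit tick 5, final value 0

Answer: 5 0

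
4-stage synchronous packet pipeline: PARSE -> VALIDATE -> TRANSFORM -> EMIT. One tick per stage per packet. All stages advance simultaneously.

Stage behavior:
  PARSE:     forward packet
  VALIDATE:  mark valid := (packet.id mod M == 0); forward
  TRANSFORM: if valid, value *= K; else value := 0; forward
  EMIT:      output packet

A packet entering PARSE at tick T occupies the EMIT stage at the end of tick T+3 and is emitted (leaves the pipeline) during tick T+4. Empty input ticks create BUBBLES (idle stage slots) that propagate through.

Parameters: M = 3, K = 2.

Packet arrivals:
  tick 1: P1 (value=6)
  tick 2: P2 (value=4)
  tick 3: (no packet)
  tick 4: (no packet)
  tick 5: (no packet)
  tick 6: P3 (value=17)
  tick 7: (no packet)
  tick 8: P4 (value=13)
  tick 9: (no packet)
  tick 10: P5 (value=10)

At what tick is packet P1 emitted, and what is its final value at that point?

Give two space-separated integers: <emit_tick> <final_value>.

Answer: 5 0

Derivation:
Tick 1: [PARSE:P1(v=6,ok=F), VALIDATE:-, TRANSFORM:-, EMIT:-] out:-; in:P1
Tick 2: [PARSE:P2(v=4,ok=F), VALIDATE:P1(v=6,ok=F), TRANSFORM:-, EMIT:-] out:-; in:P2
Tick 3: [PARSE:-, VALIDATE:P2(v=4,ok=F), TRANSFORM:P1(v=0,ok=F), EMIT:-] out:-; in:-
Tick 4: [PARSE:-, VALIDATE:-, TRANSFORM:P2(v=0,ok=F), EMIT:P1(v=0,ok=F)] out:-; in:-
Tick 5: [PARSE:-, VALIDATE:-, TRANSFORM:-, EMIT:P2(v=0,ok=F)] out:P1(v=0); in:-
Tick 6: [PARSE:P3(v=17,ok=F), VALIDATE:-, TRANSFORM:-, EMIT:-] out:P2(v=0); in:P3
Tick 7: [PARSE:-, VALIDATE:P3(v=17,ok=T), TRANSFORM:-, EMIT:-] out:-; in:-
Tick 8: [PARSE:P4(v=13,ok=F), VALIDATE:-, TRANSFORM:P3(v=34,ok=T), EMIT:-] out:-; in:P4
Tick 9: [PARSE:-, VALIDATE:P4(v=13,ok=F), TRANSFORM:-, EMIT:P3(v=34,ok=T)] out:-; in:-
Tick 10: [PARSE:P5(v=10,ok=F), VALIDATE:-, TRANSFORM:P4(v=0,ok=F), EMIT:-] out:P3(v=34); in:P5
Tick 11: [PARSE:-, VALIDATE:P5(v=10,ok=F), TRANSFORM:-, EMIT:P4(v=0,ok=F)] out:-; in:-
Tick 12: [PARSE:-, VALIDATE:-, TRANSFORM:P5(v=0,ok=F), EMIT:-] out:P4(v=0); in:-
Tick 13: [PARSE:-, VALIDATE:-, TRANSFORM:-, EMIT:P5(v=0,ok=F)] out:-; in:-
Tick 14: [PARSE:-, VALIDATE:-, TRANSFORM:-, EMIT:-] out:P5(v=0); in:-
P1: arrives tick 1, valid=False (id=1, id%3=1), emit tick 5, final value 0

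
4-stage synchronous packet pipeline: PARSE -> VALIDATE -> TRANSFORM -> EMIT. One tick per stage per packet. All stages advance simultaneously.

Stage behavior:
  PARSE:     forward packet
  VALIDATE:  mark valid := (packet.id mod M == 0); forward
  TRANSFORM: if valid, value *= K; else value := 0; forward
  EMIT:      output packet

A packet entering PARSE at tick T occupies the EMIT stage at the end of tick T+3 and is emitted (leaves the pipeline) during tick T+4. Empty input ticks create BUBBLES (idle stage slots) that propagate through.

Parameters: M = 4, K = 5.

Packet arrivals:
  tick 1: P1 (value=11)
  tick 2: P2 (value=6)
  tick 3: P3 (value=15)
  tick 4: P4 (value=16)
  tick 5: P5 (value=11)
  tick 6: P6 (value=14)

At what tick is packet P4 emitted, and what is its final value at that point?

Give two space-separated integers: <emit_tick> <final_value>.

Answer: 8 80

Derivation:
Tick 1: [PARSE:P1(v=11,ok=F), VALIDATE:-, TRANSFORM:-, EMIT:-] out:-; in:P1
Tick 2: [PARSE:P2(v=6,ok=F), VALIDATE:P1(v=11,ok=F), TRANSFORM:-, EMIT:-] out:-; in:P2
Tick 3: [PARSE:P3(v=15,ok=F), VALIDATE:P2(v=6,ok=F), TRANSFORM:P1(v=0,ok=F), EMIT:-] out:-; in:P3
Tick 4: [PARSE:P4(v=16,ok=F), VALIDATE:P3(v=15,ok=F), TRANSFORM:P2(v=0,ok=F), EMIT:P1(v=0,ok=F)] out:-; in:P4
Tick 5: [PARSE:P5(v=11,ok=F), VALIDATE:P4(v=16,ok=T), TRANSFORM:P3(v=0,ok=F), EMIT:P2(v=0,ok=F)] out:P1(v=0); in:P5
Tick 6: [PARSE:P6(v=14,ok=F), VALIDATE:P5(v=11,ok=F), TRANSFORM:P4(v=80,ok=T), EMIT:P3(v=0,ok=F)] out:P2(v=0); in:P6
Tick 7: [PARSE:-, VALIDATE:P6(v=14,ok=F), TRANSFORM:P5(v=0,ok=F), EMIT:P4(v=80,ok=T)] out:P3(v=0); in:-
Tick 8: [PARSE:-, VALIDATE:-, TRANSFORM:P6(v=0,ok=F), EMIT:P5(v=0,ok=F)] out:P4(v=80); in:-
Tick 9: [PARSE:-, VALIDATE:-, TRANSFORM:-, EMIT:P6(v=0,ok=F)] out:P5(v=0); in:-
Tick 10: [PARSE:-, VALIDATE:-, TRANSFORM:-, EMIT:-] out:P6(v=0); in:-
P4: arrives tick 4, valid=True (id=4, id%4=0), emit tick 8, final value 80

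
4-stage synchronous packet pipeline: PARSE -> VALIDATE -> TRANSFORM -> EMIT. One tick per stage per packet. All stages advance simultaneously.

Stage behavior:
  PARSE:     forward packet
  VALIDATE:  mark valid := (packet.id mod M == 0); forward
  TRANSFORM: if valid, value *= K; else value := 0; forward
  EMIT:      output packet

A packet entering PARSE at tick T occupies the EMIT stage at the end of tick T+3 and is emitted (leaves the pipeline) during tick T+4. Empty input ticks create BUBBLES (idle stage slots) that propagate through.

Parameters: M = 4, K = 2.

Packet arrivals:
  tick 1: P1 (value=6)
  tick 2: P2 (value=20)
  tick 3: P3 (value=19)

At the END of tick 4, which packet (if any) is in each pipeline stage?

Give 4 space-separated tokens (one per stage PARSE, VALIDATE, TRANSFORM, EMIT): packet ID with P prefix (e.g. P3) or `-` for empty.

Answer: - P3 P2 P1

Derivation:
Tick 1: [PARSE:P1(v=6,ok=F), VALIDATE:-, TRANSFORM:-, EMIT:-] out:-; in:P1
Tick 2: [PARSE:P2(v=20,ok=F), VALIDATE:P1(v=6,ok=F), TRANSFORM:-, EMIT:-] out:-; in:P2
Tick 3: [PARSE:P3(v=19,ok=F), VALIDATE:P2(v=20,ok=F), TRANSFORM:P1(v=0,ok=F), EMIT:-] out:-; in:P3
Tick 4: [PARSE:-, VALIDATE:P3(v=19,ok=F), TRANSFORM:P2(v=0,ok=F), EMIT:P1(v=0,ok=F)] out:-; in:-
At end of tick 4: ['-', 'P3', 'P2', 'P1']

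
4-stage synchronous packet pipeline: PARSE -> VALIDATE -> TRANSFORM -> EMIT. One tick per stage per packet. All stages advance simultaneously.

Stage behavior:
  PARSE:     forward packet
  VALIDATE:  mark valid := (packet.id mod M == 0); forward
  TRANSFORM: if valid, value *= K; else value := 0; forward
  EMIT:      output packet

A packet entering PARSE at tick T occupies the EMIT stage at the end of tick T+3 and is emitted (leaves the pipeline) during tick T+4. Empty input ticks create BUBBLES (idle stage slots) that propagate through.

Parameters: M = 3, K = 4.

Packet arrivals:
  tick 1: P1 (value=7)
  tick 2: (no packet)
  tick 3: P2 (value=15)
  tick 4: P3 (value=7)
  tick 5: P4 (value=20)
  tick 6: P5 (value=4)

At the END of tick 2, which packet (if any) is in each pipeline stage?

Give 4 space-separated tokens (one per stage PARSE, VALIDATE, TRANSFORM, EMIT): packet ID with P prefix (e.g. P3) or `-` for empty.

Answer: - P1 - -

Derivation:
Tick 1: [PARSE:P1(v=7,ok=F), VALIDATE:-, TRANSFORM:-, EMIT:-] out:-; in:P1
Tick 2: [PARSE:-, VALIDATE:P1(v=7,ok=F), TRANSFORM:-, EMIT:-] out:-; in:-
At end of tick 2: ['-', 'P1', '-', '-']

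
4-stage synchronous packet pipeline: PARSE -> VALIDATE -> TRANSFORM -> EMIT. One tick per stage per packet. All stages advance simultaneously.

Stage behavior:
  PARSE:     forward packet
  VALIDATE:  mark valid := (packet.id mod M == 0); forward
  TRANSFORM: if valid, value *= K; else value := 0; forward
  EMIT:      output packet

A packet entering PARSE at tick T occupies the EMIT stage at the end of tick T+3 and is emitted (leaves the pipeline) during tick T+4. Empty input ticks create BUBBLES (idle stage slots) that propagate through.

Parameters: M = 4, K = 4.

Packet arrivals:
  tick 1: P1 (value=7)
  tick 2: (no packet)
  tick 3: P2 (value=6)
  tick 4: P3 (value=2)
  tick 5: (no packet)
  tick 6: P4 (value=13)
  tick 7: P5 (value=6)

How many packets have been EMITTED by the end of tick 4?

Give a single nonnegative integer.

Answer: 0

Derivation:
Tick 1: [PARSE:P1(v=7,ok=F), VALIDATE:-, TRANSFORM:-, EMIT:-] out:-; in:P1
Tick 2: [PARSE:-, VALIDATE:P1(v=7,ok=F), TRANSFORM:-, EMIT:-] out:-; in:-
Tick 3: [PARSE:P2(v=6,ok=F), VALIDATE:-, TRANSFORM:P1(v=0,ok=F), EMIT:-] out:-; in:P2
Tick 4: [PARSE:P3(v=2,ok=F), VALIDATE:P2(v=6,ok=F), TRANSFORM:-, EMIT:P1(v=0,ok=F)] out:-; in:P3
Emitted by tick 4: []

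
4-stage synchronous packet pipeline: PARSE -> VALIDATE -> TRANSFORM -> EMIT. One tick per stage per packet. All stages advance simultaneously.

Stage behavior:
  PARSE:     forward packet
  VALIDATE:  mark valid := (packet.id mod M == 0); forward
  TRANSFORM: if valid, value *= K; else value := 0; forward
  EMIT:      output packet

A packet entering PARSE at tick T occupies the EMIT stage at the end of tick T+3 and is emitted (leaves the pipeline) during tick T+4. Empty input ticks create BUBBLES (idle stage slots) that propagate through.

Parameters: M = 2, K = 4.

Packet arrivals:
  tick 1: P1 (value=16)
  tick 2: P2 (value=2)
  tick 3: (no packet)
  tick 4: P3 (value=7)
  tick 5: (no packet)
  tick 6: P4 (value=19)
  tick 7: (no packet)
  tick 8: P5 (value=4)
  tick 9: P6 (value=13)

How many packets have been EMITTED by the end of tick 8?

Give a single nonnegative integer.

Answer: 3

Derivation:
Tick 1: [PARSE:P1(v=16,ok=F), VALIDATE:-, TRANSFORM:-, EMIT:-] out:-; in:P1
Tick 2: [PARSE:P2(v=2,ok=F), VALIDATE:P1(v=16,ok=F), TRANSFORM:-, EMIT:-] out:-; in:P2
Tick 3: [PARSE:-, VALIDATE:P2(v=2,ok=T), TRANSFORM:P1(v=0,ok=F), EMIT:-] out:-; in:-
Tick 4: [PARSE:P3(v=7,ok=F), VALIDATE:-, TRANSFORM:P2(v=8,ok=T), EMIT:P1(v=0,ok=F)] out:-; in:P3
Tick 5: [PARSE:-, VALIDATE:P3(v=7,ok=F), TRANSFORM:-, EMIT:P2(v=8,ok=T)] out:P1(v=0); in:-
Tick 6: [PARSE:P4(v=19,ok=F), VALIDATE:-, TRANSFORM:P3(v=0,ok=F), EMIT:-] out:P2(v=8); in:P4
Tick 7: [PARSE:-, VALIDATE:P4(v=19,ok=T), TRANSFORM:-, EMIT:P3(v=0,ok=F)] out:-; in:-
Tick 8: [PARSE:P5(v=4,ok=F), VALIDATE:-, TRANSFORM:P4(v=76,ok=T), EMIT:-] out:P3(v=0); in:P5
Emitted by tick 8: ['P1', 'P2', 'P3']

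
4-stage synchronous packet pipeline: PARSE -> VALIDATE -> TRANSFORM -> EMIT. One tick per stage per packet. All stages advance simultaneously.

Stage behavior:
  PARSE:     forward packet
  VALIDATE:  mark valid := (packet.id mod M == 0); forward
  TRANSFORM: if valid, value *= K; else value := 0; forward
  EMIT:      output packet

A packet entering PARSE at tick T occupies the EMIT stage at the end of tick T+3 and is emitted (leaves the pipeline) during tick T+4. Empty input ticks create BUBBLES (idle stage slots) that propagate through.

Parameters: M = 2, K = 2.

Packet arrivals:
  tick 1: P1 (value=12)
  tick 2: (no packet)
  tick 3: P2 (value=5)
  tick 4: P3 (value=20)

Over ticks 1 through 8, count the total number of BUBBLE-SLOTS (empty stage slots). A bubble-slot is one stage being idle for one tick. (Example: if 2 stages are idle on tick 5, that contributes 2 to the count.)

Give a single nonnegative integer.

Tick 1: [PARSE:P1(v=12,ok=F), VALIDATE:-, TRANSFORM:-, EMIT:-] out:-; bubbles=3
Tick 2: [PARSE:-, VALIDATE:P1(v=12,ok=F), TRANSFORM:-, EMIT:-] out:-; bubbles=3
Tick 3: [PARSE:P2(v=5,ok=F), VALIDATE:-, TRANSFORM:P1(v=0,ok=F), EMIT:-] out:-; bubbles=2
Tick 4: [PARSE:P3(v=20,ok=F), VALIDATE:P2(v=5,ok=T), TRANSFORM:-, EMIT:P1(v=0,ok=F)] out:-; bubbles=1
Tick 5: [PARSE:-, VALIDATE:P3(v=20,ok=F), TRANSFORM:P2(v=10,ok=T), EMIT:-] out:P1(v=0); bubbles=2
Tick 6: [PARSE:-, VALIDATE:-, TRANSFORM:P3(v=0,ok=F), EMIT:P2(v=10,ok=T)] out:-; bubbles=2
Tick 7: [PARSE:-, VALIDATE:-, TRANSFORM:-, EMIT:P3(v=0,ok=F)] out:P2(v=10); bubbles=3
Tick 8: [PARSE:-, VALIDATE:-, TRANSFORM:-, EMIT:-] out:P3(v=0); bubbles=4
Total bubble-slots: 20

Answer: 20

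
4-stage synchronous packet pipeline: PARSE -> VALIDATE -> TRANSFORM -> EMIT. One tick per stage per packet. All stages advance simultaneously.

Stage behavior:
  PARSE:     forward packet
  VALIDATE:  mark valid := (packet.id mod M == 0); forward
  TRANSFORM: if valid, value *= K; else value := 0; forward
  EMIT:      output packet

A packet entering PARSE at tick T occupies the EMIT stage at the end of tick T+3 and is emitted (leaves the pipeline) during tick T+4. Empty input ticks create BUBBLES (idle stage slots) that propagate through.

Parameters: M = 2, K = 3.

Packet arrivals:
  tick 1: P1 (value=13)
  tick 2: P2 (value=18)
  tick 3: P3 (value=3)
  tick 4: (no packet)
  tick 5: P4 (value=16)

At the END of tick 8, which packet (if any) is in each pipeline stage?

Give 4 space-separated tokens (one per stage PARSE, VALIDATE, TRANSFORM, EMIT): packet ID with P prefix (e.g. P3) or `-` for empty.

Tick 1: [PARSE:P1(v=13,ok=F), VALIDATE:-, TRANSFORM:-, EMIT:-] out:-; in:P1
Tick 2: [PARSE:P2(v=18,ok=F), VALIDATE:P1(v=13,ok=F), TRANSFORM:-, EMIT:-] out:-; in:P2
Tick 3: [PARSE:P3(v=3,ok=F), VALIDATE:P2(v=18,ok=T), TRANSFORM:P1(v=0,ok=F), EMIT:-] out:-; in:P3
Tick 4: [PARSE:-, VALIDATE:P3(v=3,ok=F), TRANSFORM:P2(v=54,ok=T), EMIT:P1(v=0,ok=F)] out:-; in:-
Tick 5: [PARSE:P4(v=16,ok=F), VALIDATE:-, TRANSFORM:P3(v=0,ok=F), EMIT:P2(v=54,ok=T)] out:P1(v=0); in:P4
Tick 6: [PARSE:-, VALIDATE:P4(v=16,ok=T), TRANSFORM:-, EMIT:P3(v=0,ok=F)] out:P2(v=54); in:-
Tick 7: [PARSE:-, VALIDATE:-, TRANSFORM:P4(v=48,ok=T), EMIT:-] out:P3(v=0); in:-
Tick 8: [PARSE:-, VALIDATE:-, TRANSFORM:-, EMIT:P4(v=48,ok=T)] out:-; in:-
At end of tick 8: ['-', '-', '-', 'P4']

Answer: - - - P4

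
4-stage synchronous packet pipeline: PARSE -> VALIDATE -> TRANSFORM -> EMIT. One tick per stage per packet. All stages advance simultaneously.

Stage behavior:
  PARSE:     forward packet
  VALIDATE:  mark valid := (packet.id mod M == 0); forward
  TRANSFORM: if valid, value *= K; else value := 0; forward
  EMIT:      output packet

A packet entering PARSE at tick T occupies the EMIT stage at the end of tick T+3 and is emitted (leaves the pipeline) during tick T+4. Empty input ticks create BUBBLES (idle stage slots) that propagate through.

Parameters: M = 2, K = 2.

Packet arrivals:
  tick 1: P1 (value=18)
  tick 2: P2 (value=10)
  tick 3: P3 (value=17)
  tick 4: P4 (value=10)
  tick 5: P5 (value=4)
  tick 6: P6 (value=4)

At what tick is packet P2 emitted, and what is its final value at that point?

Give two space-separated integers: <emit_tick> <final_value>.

Tick 1: [PARSE:P1(v=18,ok=F), VALIDATE:-, TRANSFORM:-, EMIT:-] out:-; in:P1
Tick 2: [PARSE:P2(v=10,ok=F), VALIDATE:P1(v=18,ok=F), TRANSFORM:-, EMIT:-] out:-; in:P2
Tick 3: [PARSE:P3(v=17,ok=F), VALIDATE:P2(v=10,ok=T), TRANSFORM:P1(v=0,ok=F), EMIT:-] out:-; in:P3
Tick 4: [PARSE:P4(v=10,ok=F), VALIDATE:P3(v=17,ok=F), TRANSFORM:P2(v=20,ok=T), EMIT:P1(v=0,ok=F)] out:-; in:P4
Tick 5: [PARSE:P5(v=4,ok=F), VALIDATE:P4(v=10,ok=T), TRANSFORM:P3(v=0,ok=F), EMIT:P2(v=20,ok=T)] out:P1(v=0); in:P5
Tick 6: [PARSE:P6(v=4,ok=F), VALIDATE:P5(v=4,ok=F), TRANSFORM:P4(v=20,ok=T), EMIT:P3(v=0,ok=F)] out:P2(v=20); in:P6
Tick 7: [PARSE:-, VALIDATE:P6(v=4,ok=T), TRANSFORM:P5(v=0,ok=F), EMIT:P4(v=20,ok=T)] out:P3(v=0); in:-
Tick 8: [PARSE:-, VALIDATE:-, TRANSFORM:P6(v=8,ok=T), EMIT:P5(v=0,ok=F)] out:P4(v=20); in:-
Tick 9: [PARSE:-, VALIDATE:-, TRANSFORM:-, EMIT:P6(v=8,ok=T)] out:P5(v=0); in:-
Tick 10: [PARSE:-, VALIDATE:-, TRANSFORM:-, EMIT:-] out:P6(v=8); in:-
P2: arrives tick 2, valid=True (id=2, id%2=0), emit tick 6, final value 20

Answer: 6 20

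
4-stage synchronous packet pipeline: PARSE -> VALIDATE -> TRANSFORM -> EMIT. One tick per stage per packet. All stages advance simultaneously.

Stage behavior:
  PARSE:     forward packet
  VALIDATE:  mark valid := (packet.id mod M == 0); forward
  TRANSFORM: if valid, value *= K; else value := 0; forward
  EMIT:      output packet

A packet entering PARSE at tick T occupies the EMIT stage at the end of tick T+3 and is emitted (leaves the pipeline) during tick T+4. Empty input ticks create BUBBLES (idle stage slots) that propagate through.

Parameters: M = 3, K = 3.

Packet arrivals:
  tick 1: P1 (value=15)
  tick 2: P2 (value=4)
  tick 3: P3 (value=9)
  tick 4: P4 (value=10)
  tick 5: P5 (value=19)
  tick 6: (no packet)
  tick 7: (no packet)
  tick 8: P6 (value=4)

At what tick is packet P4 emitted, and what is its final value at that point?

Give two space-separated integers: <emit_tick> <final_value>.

Tick 1: [PARSE:P1(v=15,ok=F), VALIDATE:-, TRANSFORM:-, EMIT:-] out:-; in:P1
Tick 2: [PARSE:P2(v=4,ok=F), VALIDATE:P1(v=15,ok=F), TRANSFORM:-, EMIT:-] out:-; in:P2
Tick 3: [PARSE:P3(v=9,ok=F), VALIDATE:P2(v=4,ok=F), TRANSFORM:P1(v=0,ok=F), EMIT:-] out:-; in:P3
Tick 4: [PARSE:P4(v=10,ok=F), VALIDATE:P3(v=9,ok=T), TRANSFORM:P2(v=0,ok=F), EMIT:P1(v=0,ok=F)] out:-; in:P4
Tick 5: [PARSE:P5(v=19,ok=F), VALIDATE:P4(v=10,ok=F), TRANSFORM:P3(v=27,ok=T), EMIT:P2(v=0,ok=F)] out:P1(v=0); in:P5
Tick 6: [PARSE:-, VALIDATE:P5(v=19,ok=F), TRANSFORM:P4(v=0,ok=F), EMIT:P3(v=27,ok=T)] out:P2(v=0); in:-
Tick 7: [PARSE:-, VALIDATE:-, TRANSFORM:P5(v=0,ok=F), EMIT:P4(v=0,ok=F)] out:P3(v=27); in:-
Tick 8: [PARSE:P6(v=4,ok=F), VALIDATE:-, TRANSFORM:-, EMIT:P5(v=0,ok=F)] out:P4(v=0); in:P6
Tick 9: [PARSE:-, VALIDATE:P6(v=4,ok=T), TRANSFORM:-, EMIT:-] out:P5(v=0); in:-
Tick 10: [PARSE:-, VALIDATE:-, TRANSFORM:P6(v=12,ok=T), EMIT:-] out:-; in:-
Tick 11: [PARSE:-, VALIDATE:-, TRANSFORM:-, EMIT:P6(v=12,ok=T)] out:-; in:-
Tick 12: [PARSE:-, VALIDATE:-, TRANSFORM:-, EMIT:-] out:P6(v=12); in:-
P4: arrives tick 4, valid=False (id=4, id%3=1), emit tick 8, final value 0

Answer: 8 0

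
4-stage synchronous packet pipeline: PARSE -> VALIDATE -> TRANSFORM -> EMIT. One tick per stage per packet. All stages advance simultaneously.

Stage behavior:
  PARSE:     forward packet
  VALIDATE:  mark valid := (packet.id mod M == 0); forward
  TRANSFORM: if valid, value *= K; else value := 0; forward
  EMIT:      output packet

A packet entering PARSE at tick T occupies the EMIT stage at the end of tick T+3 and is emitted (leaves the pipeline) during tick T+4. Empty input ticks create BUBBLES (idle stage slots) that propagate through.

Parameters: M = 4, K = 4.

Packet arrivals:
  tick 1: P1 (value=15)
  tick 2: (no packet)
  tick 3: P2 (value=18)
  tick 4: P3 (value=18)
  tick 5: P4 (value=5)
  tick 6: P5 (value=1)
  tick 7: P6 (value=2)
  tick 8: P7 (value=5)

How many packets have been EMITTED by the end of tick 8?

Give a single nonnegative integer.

Tick 1: [PARSE:P1(v=15,ok=F), VALIDATE:-, TRANSFORM:-, EMIT:-] out:-; in:P1
Tick 2: [PARSE:-, VALIDATE:P1(v=15,ok=F), TRANSFORM:-, EMIT:-] out:-; in:-
Tick 3: [PARSE:P2(v=18,ok=F), VALIDATE:-, TRANSFORM:P1(v=0,ok=F), EMIT:-] out:-; in:P2
Tick 4: [PARSE:P3(v=18,ok=F), VALIDATE:P2(v=18,ok=F), TRANSFORM:-, EMIT:P1(v=0,ok=F)] out:-; in:P3
Tick 5: [PARSE:P4(v=5,ok=F), VALIDATE:P3(v=18,ok=F), TRANSFORM:P2(v=0,ok=F), EMIT:-] out:P1(v=0); in:P4
Tick 6: [PARSE:P5(v=1,ok=F), VALIDATE:P4(v=5,ok=T), TRANSFORM:P3(v=0,ok=F), EMIT:P2(v=0,ok=F)] out:-; in:P5
Tick 7: [PARSE:P6(v=2,ok=F), VALIDATE:P5(v=1,ok=F), TRANSFORM:P4(v=20,ok=T), EMIT:P3(v=0,ok=F)] out:P2(v=0); in:P6
Tick 8: [PARSE:P7(v=5,ok=F), VALIDATE:P6(v=2,ok=F), TRANSFORM:P5(v=0,ok=F), EMIT:P4(v=20,ok=T)] out:P3(v=0); in:P7
Emitted by tick 8: ['P1', 'P2', 'P3']

Answer: 3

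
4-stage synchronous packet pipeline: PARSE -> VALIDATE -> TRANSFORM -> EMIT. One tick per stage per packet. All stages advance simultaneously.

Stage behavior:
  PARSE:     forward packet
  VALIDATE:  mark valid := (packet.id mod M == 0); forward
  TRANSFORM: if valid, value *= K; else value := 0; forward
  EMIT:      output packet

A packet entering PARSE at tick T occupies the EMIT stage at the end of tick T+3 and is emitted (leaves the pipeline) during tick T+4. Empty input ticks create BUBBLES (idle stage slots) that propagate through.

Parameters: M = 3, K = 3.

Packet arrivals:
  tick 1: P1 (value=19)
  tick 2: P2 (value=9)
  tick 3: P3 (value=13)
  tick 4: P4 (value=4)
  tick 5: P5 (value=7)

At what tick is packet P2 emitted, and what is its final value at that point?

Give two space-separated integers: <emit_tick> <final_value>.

Answer: 6 0

Derivation:
Tick 1: [PARSE:P1(v=19,ok=F), VALIDATE:-, TRANSFORM:-, EMIT:-] out:-; in:P1
Tick 2: [PARSE:P2(v=9,ok=F), VALIDATE:P1(v=19,ok=F), TRANSFORM:-, EMIT:-] out:-; in:P2
Tick 3: [PARSE:P3(v=13,ok=F), VALIDATE:P2(v=9,ok=F), TRANSFORM:P1(v=0,ok=F), EMIT:-] out:-; in:P3
Tick 4: [PARSE:P4(v=4,ok=F), VALIDATE:P3(v=13,ok=T), TRANSFORM:P2(v=0,ok=F), EMIT:P1(v=0,ok=F)] out:-; in:P4
Tick 5: [PARSE:P5(v=7,ok=F), VALIDATE:P4(v=4,ok=F), TRANSFORM:P3(v=39,ok=T), EMIT:P2(v=0,ok=F)] out:P1(v=0); in:P5
Tick 6: [PARSE:-, VALIDATE:P5(v=7,ok=F), TRANSFORM:P4(v=0,ok=F), EMIT:P3(v=39,ok=T)] out:P2(v=0); in:-
Tick 7: [PARSE:-, VALIDATE:-, TRANSFORM:P5(v=0,ok=F), EMIT:P4(v=0,ok=F)] out:P3(v=39); in:-
Tick 8: [PARSE:-, VALIDATE:-, TRANSFORM:-, EMIT:P5(v=0,ok=F)] out:P4(v=0); in:-
Tick 9: [PARSE:-, VALIDATE:-, TRANSFORM:-, EMIT:-] out:P5(v=0); in:-
P2: arrives tick 2, valid=False (id=2, id%3=2), emit tick 6, final value 0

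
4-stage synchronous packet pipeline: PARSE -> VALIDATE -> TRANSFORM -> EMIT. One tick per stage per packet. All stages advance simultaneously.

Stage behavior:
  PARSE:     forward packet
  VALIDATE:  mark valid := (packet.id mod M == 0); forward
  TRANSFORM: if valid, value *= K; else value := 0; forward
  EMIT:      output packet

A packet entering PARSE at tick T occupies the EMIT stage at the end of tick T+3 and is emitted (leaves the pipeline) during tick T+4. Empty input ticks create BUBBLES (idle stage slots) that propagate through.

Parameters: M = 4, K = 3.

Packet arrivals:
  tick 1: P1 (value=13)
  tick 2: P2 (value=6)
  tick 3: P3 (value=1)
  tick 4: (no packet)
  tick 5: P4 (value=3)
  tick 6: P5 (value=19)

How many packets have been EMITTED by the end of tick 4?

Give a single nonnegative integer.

Tick 1: [PARSE:P1(v=13,ok=F), VALIDATE:-, TRANSFORM:-, EMIT:-] out:-; in:P1
Tick 2: [PARSE:P2(v=6,ok=F), VALIDATE:P1(v=13,ok=F), TRANSFORM:-, EMIT:-] out:-; in:P2
Tick 3: [PARSE:P3(v=1,ok=F), VALIDATE:P2(v=6,ok=F), TRANSFORM:P1(v=0,ok=F), EMIT:-] out:-; in:P3
Tick 4: [PARSE:-, VALIDATE:P3(v=1,ok=F), TRANSFORM:P2(v=0,ok=F), EMIT:P1(v=0,ok=F)] out:-; in:-
Emitted by tick 4: []

Answer: 0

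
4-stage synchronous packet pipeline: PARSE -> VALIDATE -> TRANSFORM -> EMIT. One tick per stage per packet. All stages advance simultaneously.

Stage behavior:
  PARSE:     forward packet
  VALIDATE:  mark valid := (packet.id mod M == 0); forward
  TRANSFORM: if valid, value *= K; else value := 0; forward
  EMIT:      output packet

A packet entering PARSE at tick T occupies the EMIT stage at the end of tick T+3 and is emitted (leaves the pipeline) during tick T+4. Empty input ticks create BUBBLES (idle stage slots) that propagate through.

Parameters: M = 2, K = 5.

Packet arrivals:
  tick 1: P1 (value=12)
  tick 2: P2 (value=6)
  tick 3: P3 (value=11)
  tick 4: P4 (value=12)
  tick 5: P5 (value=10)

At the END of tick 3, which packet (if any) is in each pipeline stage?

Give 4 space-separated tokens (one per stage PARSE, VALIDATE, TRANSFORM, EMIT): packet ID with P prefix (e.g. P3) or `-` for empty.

Answer: P3 P2 P1 -

Derivation:
Tick 1: [PARSE:P1(v=12,ok=F), VALIDATE:-, TRANSFORM:-, EMIT:-] out:-; in:P1
Tick 2: [PARSE:P2(v=6,ok=F), VALIDATE:P1(v=12,ok=F), TRANSFORM:-, EMIT:-] out:-; in:P2
Tick 3: [PARSE:P3(v=11,ok=F), VALIDATE:P2(v=6,ok=T), TRANSFORM:P1(v=0,ok=F), EMIT:-] out:-; in:P3
At end of tick 3: ['P3', 'P2', 'P1', '-']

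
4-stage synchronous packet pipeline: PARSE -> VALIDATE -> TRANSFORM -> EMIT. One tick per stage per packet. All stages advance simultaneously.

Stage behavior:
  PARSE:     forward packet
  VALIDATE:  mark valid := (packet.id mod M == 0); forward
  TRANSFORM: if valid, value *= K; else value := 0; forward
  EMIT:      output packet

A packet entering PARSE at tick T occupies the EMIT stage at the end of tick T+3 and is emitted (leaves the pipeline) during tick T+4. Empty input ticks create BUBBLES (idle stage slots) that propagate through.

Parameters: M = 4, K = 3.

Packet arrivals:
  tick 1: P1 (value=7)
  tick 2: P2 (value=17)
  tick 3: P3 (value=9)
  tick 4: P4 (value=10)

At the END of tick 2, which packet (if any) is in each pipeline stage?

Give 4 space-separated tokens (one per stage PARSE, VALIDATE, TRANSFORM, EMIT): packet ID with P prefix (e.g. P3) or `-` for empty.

Tick 1: [PARSE:P1(v=7,ok=F), VALIDATE:-, TRANSFORM:-, EMIT:-] out:-; in:P1
Tick 2: [PARSE:P2(v=17,ok=F), VALIDATE:P1(v=7,ok=F), TRANSFORM:-, EMIT:-] out:-; in:P2
At end of tick 2: ['P2', 'P1', '-', '-']

Answer: P2 P1 - -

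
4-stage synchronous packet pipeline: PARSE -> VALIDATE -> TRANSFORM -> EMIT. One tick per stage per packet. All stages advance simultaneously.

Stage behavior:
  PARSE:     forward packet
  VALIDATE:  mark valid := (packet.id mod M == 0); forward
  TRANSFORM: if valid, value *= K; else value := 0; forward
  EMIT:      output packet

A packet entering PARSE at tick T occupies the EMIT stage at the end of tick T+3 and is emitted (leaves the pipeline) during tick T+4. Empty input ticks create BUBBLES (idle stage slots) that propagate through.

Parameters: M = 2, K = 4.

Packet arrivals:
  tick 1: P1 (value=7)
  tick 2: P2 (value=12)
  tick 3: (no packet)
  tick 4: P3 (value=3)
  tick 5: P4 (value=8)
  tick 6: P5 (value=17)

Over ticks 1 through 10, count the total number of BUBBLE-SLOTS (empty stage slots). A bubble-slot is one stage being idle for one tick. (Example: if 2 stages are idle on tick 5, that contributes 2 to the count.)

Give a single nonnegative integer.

Tick 1: [PARSE:P1(v=7,ok=F), VALIDATE:-, TRANSFORM:-, EMIT:-] out:-; bubbles=3
Tick 2: [PARSE:P2(v=12,ok=F), VALIDATE:P1(v=7,ok=F), TRANSFORM:-, EMIT:-] out:-; bubbles=2
Tick 3: [PARSE:-, VALIDATE:P2(v=12,ok=T), TRANSFORM:P1(v=0,ok=F), EMIT:-] out:-; bubbles=2
Tick 4: [PARSE:P3(v=3,ok=F), VALIDATE:-, TRANSFORM:P2(v=48,ok=T), EMIT:P1(v=0,ok=F)] out:-; bubbles=1
Tick 5: [PARSE:P4(v=8,ok=F), VALIDATE:P3(v=3,ok=F), TRANSFORM:-, EMIT:P2(v=48,ok=T)] out:P1(v=0); bubbles=1
Tick 6: [PARSE:P5(v=17,ok=F), VALIDATE:P4(v=8,ok=T), TRANSFORM:P3(v=0,ok=F), EMIT:-] out:P2(v=48); bubbles=1
Tick 7: [PARSE:-, VALIDATE:P5(v=17,ok=F), TRANSFORM:P4(v=32,ok=T), EMIT:P3(v=0,ok=F)] out:-; bubbles=1
Tick 8: [PARSE:-, VALIDATE:-, TRANSFORM:P5(v=0,ok=F), EMIT:P4(v=32,ok=T)] out:P3(v=0); bubbles=2
Tick 9: [PARSE:-, VALIDATE:-, TRANSFORM:-, EMIT:P5(v=0,ok=F)] out:P4(v=32); bubbles=3
Tick 10: [PARSE:-, VALIDATE:-, TRANSFORM:-, EMIT:-] out:P5(v=0); bubbles=4
Total bubble-slots: 20

Answer: 20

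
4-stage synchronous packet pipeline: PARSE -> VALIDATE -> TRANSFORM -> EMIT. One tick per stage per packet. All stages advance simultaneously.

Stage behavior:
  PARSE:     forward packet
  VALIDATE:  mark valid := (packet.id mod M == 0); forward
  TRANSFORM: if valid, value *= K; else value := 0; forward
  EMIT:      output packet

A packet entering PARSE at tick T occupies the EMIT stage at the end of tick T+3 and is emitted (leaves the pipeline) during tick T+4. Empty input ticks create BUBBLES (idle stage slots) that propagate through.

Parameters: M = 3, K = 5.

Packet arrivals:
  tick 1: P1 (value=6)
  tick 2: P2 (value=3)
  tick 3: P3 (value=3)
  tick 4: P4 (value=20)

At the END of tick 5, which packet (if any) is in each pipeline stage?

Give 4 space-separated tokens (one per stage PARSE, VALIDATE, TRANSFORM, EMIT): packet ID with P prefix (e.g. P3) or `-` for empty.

Tick 1: [PARSE:P1(v=6,ok=F), VALIDATE:-, TRANSFORM:-, EMIT:-] out:-; in:P1
Tick 2: [PARSE:P2(v=3,ok=F), VALIDATE:P1(v=6,ok=F), TRANSFORM:-, EMIT:-] out:-; in:P2
Tick 3: [PARSE:P3(v=3,ok=F), VALIDATE:P2(v=3,ok=F), TRANSFORM:P1(v=0,ok=F), EMIT:-] out:-; in:P3
Tick 4: [PARSE:P4(v=20,ok=F), VALIDATE:P3(v=3,ok=T), TRANSFORM:P2(v=0,ok=F), EMIT:P1(v=0,ok=F)] out:-; in:P4
Tick 5: [PARSE:-, VALIDATE:P4(v=20,ok=F), TRANSFORM:P3(v=15,ok=T), EMIT:P2(v=0,ok=F)] out:P1(v=0); in:-
At end of tick 5: ['-', 'P4', 'P3', 'P2']

Answer: - P4 P3 P2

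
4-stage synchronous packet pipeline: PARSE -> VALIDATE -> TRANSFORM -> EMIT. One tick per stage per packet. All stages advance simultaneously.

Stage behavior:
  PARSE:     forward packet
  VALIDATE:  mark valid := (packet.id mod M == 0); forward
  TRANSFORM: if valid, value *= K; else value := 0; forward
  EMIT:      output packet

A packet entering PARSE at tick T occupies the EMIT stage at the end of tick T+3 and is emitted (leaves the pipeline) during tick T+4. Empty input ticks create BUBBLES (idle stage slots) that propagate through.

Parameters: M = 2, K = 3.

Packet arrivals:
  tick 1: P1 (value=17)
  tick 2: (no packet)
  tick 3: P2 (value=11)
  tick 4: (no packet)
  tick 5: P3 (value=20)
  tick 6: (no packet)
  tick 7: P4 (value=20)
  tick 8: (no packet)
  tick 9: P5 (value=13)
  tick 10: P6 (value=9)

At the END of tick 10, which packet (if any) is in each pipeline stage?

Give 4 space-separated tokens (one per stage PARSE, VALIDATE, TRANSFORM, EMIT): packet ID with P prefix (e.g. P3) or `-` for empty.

Tick 1: [PARSE:P1(v=17,ok=F), VALIDATE:-, TRANSFORM:-, EMIT:-] out:-; in:P1
Tick 2: [PARSE:-, VALIDATE:P1(v=17,ok=F), TRANSFORM:-, EMIT:-] out:-; in:-
Tick 3: [PARSE:P2(v=11,ok=F), VALIDATE:-, TRANSFORM:P1(v=0,ok=F), EMIT:-] out:-; in:P2
Tick 4: [PARSE:-, VALIDATE:P2(v=11,ok=T), TRANSFORM:-, EMIT:P1(v=0,ok=F)] out:-; in:-
Tick 5: [PARSE:P3(v=20,ok=F), VALIDATE:-, TRANSFORM:P2(v=33,ok=T), EMIT:-] out:P1(v=0); in:P3
Tick 6: [PARSE:-, VALIDATE:P3(v=20,ok=F), TRANSFORM:-, EMIT:P2(v=33,ok=T)] out:-; in:-
Tick 7: [PARSE:P4(v=20,ok=F), VALIDATE:-, TRANSFORM:P3(v=0,ok=F), EMIT:-] out:P2(v=33); in:P4
Tick 8: [PARSE:-, VALIDATE:P4(v=20,ok=T), TRANSFORM:-, EMIT:P3(v=0,ok=F)] out:-; in:-
Tick 9: [PARSE:P5(v=13,ok=F), VALIDATE:-, TRANSFORM:P4(v=60,ok=T), EMIT:-] out:P3(v=0); in:P5
Tick 10: [PARSE:P6(v=9,ok=F), VALIDATE:P5(v=13,ok=F), TRANSFORM:-, EMIT:P4(v=60,ok=T)] out:-; in:P6
At end of tick 10: ['P6', 'P5', '-', 'P4']

Answer: P6 P5 - P4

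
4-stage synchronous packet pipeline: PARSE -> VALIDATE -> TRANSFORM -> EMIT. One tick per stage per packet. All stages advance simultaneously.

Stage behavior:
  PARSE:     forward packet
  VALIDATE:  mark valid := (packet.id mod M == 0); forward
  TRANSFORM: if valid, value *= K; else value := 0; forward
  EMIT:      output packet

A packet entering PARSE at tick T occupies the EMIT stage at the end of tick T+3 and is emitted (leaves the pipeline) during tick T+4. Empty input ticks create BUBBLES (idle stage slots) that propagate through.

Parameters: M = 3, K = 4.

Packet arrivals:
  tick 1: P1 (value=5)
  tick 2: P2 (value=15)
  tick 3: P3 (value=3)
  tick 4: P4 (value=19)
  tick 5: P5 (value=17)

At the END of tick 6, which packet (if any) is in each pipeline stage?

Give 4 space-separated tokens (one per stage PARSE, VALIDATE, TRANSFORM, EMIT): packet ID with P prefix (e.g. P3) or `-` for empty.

Answer: - P5 P4 P3

Derivation:
Tick 1: [PARSE:P1(v=5,ok=F), VALIDATE:-, TRANSFORM:-, EMIT:-] out:-; in:P1
Tick 2: [PARSE:P2(v=15,ok=F), VALIDATE:P1(v=5,ok=F), TRANSFORM:-, EMIT:-] out:-; in:P2
Tick 3: [PARSE:P3(v=3,ok=F), VALIDATE:P2(v=15,ok=F), TRANSFORM:P1(v=0,ok=F), EMIT:-] out:-; in:P3
Tick 4: [PARSE:P4(v=19,ok=F), VALIDATE:P3(v=3,ok=T), TRANSFORM:P2(v=0,ok=F), EMIT:P1(v=0,ok=F)] out:-; in:P4
Tick 5: [PARSE:P5(v=17,ok=F), VALIDATE:P4(v=19,ok=F), TRANSFORM:P3(v=12,ok=T), EMIT:P2(v=0,ok=F)] out:P1(v=0); in:P5
Tick 6: [PARSE:-, VALIDATE:P5(v=17,ok=F), TRANSFORM:P4(v=0,ok=F), EMIT:P3(v=12,ok=T)] out:P2(v=0); in:-
At end of tick 6: ['-', 'P5', 'P4', 'P3']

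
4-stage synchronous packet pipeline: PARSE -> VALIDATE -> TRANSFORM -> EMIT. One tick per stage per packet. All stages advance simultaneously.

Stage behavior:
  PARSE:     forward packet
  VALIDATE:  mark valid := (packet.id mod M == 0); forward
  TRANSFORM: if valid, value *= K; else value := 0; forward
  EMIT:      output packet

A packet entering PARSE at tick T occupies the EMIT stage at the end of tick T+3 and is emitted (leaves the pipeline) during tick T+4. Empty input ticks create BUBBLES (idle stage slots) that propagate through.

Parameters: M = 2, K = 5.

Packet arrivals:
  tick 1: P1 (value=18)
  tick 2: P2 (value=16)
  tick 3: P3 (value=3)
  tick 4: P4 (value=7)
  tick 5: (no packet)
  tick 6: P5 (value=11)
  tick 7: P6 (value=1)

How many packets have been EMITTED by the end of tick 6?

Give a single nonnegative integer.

Tick 1: [PARSE:P1(v=18,ok=F), VALIDATE:-, TRANSFORM:-, EMIT:-] out:-; in:P1
Tick 2: [PARSE:P2(v=16,ok=F), VALIDATE:P1(v=18,ok=F), TRANSFORM:-, EMIT:-] out:-; in:P2
Tick 3: [PARSE:P3(v=3,ok=F), VALIDATE:P2(v=16,ok=T), TRANSFORM:P1(v=0,ok=F), EMIT:-] out:-; in:P3
Tick 4: [PARSE:P4(v=7,ok=F), VALIDATE:P3(v=3,ok=F), TRANSFORM:P2(v=80,ok=T), EMIT:P1(v=0,ok=F)] out:-; in:P4
Tick 5: [PARSE:-, VALIDATE:P4(v=7,ok=T), TRANSFORM:P3(v=0,ok=F), EMIT:P2(v=80,ok=T)] out:P1(v=0); in:-
Tick 6: [PARSE:P5(v=11,ok=F), VALIDATE:-, TRANSFORM:P4(v=35,ok=T), EMIT:P3(v=0,ok=F)] out:P2(v=80); in:P5
Emitted by tick 6: ['P1', 'P2']

Answer: 2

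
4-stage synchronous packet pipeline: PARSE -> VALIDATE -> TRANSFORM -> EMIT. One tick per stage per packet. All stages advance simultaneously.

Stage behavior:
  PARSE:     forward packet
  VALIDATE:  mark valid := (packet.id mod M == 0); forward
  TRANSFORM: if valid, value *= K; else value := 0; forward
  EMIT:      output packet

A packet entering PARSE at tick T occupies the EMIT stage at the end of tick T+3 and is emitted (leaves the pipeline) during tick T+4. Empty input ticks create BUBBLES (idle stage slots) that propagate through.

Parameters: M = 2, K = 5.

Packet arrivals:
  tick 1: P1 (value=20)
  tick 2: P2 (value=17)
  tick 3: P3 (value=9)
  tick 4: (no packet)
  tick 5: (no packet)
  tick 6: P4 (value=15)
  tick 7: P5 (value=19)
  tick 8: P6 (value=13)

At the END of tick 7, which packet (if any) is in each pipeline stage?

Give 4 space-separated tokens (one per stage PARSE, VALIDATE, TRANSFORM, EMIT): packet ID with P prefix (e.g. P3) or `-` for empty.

Tick 1: [PARSE:P1(v=20,ok=F), VALIDATE:-, TRANSFORM:-, EMIT:-] out:-; in:P1
Tick 2: [PARSE:P2(v=17,ok=F), VALIDATE:P1(v=20,ok=F), TRANSFORM:-, EMIT:-] out:-; in:P2
Tick 3: [PARSE:P3(v=9,ok=F), VALIDATE:P2(v=17,ok=T), TRANSFORM:P1(v=0,ok=F), EMIT:-] out:-; in:P3
Tick 4: [PARSE:-, VALIDATE:P3(v=9,ok=F), TRANSFORM:P2(v=85,ok=T), EMIT:P1(v=0,ok=F)] out:-; in:-
Tick 5: [PARSE:-, VALIDATE:-, TRANSFORM:P3(v=0,ok=F), EMIT:P2(v=85,ok=T)] out:P1(v=0); in:-
Tick 6: [PARSE:P4(v=15,ok=F), VALIDATE:-, TRANSFORM:-, EMIT:P3(v=0,ok=F)] out:P2(v=85); in:P4
Tick 7: [PARSE:P5(v=19,ok=F), VALIDATE:P4(v=15,ok=T), TRANSFORM:-, EMIT:-] out:P3(v=0); in:P5
At end of tick 7: ['P5', 'P4', '-', '-']

Answer: P5 P4 - -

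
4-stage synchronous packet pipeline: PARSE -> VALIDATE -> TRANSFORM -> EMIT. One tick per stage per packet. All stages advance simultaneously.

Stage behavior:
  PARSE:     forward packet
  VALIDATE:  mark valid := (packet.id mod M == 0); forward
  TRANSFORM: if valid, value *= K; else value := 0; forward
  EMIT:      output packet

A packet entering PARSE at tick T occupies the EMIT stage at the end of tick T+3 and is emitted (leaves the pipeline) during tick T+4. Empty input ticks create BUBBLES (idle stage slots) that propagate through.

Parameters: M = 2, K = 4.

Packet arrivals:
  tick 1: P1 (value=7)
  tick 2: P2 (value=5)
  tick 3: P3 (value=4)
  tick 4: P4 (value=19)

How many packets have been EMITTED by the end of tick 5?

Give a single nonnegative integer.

Answer: 1

Derivation:
Tick 1: [PARSE:P1(v=7,ok=F), VALIDATE:-, TRANSFORM:-, EMIT:-] out:-; in:P1
Tick 2: [PARSE:P2(v=5,ok=F), VALIDATE:P1(v=7,ok=F), TRANSFORM:-, EMIT:-] out:-; in:P2
Tick 3: [PARSE:P3(v=4,ok=F), VALIDATE:P2(v=5,ok=T), TRANSFORM:P1(v=0,ok=F), EMIT:-] out:-; in:P3
Tick 4: [PARSE:P4(v=19,ok=F), VALIDATE:P3(v=4,ok=F), TRANSFORM:P2(v=20,ok=T), EMIT:P1(v=0,ok=F)] out:-; in:P4
Tick 5: [PARSE:-, VALIDATE:P4(v=19,ok=T), TRANSFORM:P3(v=0,ok=F), EMIT:P2(v=20,ok=T)] out:P1(v=0); in:-
Emitted by tick 5: ['P1']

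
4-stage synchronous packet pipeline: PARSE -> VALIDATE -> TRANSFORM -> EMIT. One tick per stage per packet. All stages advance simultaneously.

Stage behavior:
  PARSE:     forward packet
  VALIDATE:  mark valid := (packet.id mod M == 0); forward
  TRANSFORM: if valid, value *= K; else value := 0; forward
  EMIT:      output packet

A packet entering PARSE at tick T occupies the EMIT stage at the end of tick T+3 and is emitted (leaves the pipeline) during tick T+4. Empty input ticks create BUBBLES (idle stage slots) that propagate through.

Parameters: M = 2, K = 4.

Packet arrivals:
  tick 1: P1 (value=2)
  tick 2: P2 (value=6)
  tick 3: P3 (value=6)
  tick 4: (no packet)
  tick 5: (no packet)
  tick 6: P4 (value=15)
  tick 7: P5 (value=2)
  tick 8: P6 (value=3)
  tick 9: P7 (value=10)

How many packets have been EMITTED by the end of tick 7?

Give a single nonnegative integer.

Answer: 3

Derivation:
Tick 1: [PARSE:P1(v=2,ok=F), VALIDATE:-, TRANSFORM:-, EMIT:-] out:-; in:P1
Tick 2: [PARSE:P2(v=6,ok=F), VALIDATE:P1(v=2,ok=F), TRANSFORM:-, EMIT:-] out:-; in:P2
Tick 3: [PARSE:P3(v=6,ok=F), VALIDATE:P2(v=6,ok=T), TRANSFORM:P1(v=0,ok=F), EMIT:-] out:-; in:P3
Tick 4: [PARSE:-, VALIDATE:P3(v=6,ok=F), TRANSFORM:P2(v=24,ok=T), EMIT:P1(v=0,ok=F)] out:-; in:-
Tick 5: [PARSE:-, VALIDATE:-, TRANSFORM:P3(v=0,ok=F), EMIT:P2(v=24,ok=T)] out:P1(v=0); in:-
Tick 6: [PARSE:P4(v=15,ok=F), VALIDATE:-, TRANSFORM:-, EMIT:P3(v=0,ok=F)] out:P2(v=24); in:P4
Tick 7: [PARSE:P5(v=2,ok=F), VALIDATE:P4(v=15,ok=T), TRANSFORM:-, EMIT:-] out:P3(v=0); in:P5
Emitted by tick 7: ['P1', 'P2', 'P3']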